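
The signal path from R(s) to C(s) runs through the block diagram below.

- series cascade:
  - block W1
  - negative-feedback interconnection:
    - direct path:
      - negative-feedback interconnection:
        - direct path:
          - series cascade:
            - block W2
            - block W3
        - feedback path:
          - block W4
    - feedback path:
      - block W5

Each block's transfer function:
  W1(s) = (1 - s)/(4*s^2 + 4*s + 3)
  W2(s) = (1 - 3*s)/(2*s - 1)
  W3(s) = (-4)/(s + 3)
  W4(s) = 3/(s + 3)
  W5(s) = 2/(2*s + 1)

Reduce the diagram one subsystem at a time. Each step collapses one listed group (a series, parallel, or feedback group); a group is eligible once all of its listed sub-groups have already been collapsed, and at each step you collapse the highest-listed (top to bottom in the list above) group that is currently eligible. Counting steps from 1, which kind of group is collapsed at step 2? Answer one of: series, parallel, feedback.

1. series reduction of W2, W3
2. feedback reduction of (W2*W3), W4
3. reduce the feedback loop with forward [(W2*W3)/(1+(W2*W3)*W4)] and return W5
4. series reduction of W1, [[(W2*W3)/(1+(W2*W3)*W4)]/(1+[(W2*W3)/(1+(W2*W3)*W4)]*W5)]
Step 2 collapses a feedback group.

Answer: feedback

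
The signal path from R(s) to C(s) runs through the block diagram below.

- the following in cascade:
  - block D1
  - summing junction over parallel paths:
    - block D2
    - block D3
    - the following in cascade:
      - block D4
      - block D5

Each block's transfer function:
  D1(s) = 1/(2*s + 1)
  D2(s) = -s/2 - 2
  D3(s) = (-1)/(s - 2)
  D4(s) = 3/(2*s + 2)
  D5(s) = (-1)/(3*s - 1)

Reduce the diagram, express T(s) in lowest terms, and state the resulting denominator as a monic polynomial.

Answer: s^4 - 5*s^3/6 - 7*s^2/3 - s/6 + 1/3

Working:
Step 1 - series reduction of D4, D5; result (-3)/(6*s^2 + 4*s - 2)
Step 2 - reduce the parallel group D2, D3, (D4*D5); result (-3*s^4 - 8*s^3 + 15*s^2 + 11*s)/(6*s^3 - 8*s^2 - 10*s + 4)
Step 3 - cascade D1, (D2+D3+(D4*D5)); result (-3*s^4 - 8*s^3 + 15*s^2 + 11*s)/(12*s^4 - 10*s^3 - 28*s^2 - 2*s + 4)
Step 3 gives the fully reduced T(s), with no common factor left to cancel. The denominator's leading coefficient is 12, so divide each of its coefficients by 12 to get the monic form.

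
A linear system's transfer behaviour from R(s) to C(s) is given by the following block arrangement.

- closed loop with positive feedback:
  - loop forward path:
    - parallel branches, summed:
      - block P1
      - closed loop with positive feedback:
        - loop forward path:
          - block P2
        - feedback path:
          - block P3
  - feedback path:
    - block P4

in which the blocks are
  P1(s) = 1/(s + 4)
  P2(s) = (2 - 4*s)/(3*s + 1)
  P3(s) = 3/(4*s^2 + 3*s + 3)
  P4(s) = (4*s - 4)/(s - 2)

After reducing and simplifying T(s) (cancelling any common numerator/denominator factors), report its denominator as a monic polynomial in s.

Step 1: apply the feedback formula to P2, P3 -> (-16*s^3 - 4*s^2 - 6*s + 6)/(12*s^3 + 13*s^2 + 24*s - 3)
Step 2: reduce the parallel group P1, [P2/(1-P2*P3)] -> (-16*s^4 - 56*s^3 - 9*s^2 + 6*s + 21)/(12*s^4 + 61*s^3 + 76*s^2 + 93*s - 12)
Step 3: collapse the loop ((P1+[P2/(1-P2*P3)]) forward, P4 return) -> (-16*s^5 - 24*s^4 + 103*s^3 + 24*s^2 + 9*s - 42)/(76*s^5 + 197*s^4 - 234*s^3 - 119*s^2 - 258*s + 108)
T(s) is the step-3 result (common factors already cancelled). Leading coefficient of the denominator: 76. Divide through by 76 for the monic polynomial.

Final answer: s^5 + 197*s^4/76 - 117*s^3/38 - 119*s^2/76 - 129*s/38 + 27/19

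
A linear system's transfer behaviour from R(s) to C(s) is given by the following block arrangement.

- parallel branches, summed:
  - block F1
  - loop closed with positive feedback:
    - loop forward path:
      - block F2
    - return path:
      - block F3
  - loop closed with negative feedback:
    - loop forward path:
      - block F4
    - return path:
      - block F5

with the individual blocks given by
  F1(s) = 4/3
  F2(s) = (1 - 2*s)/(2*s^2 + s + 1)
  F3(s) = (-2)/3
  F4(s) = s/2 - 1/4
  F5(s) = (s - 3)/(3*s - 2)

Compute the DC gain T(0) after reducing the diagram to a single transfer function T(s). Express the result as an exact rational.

(1) collapse the loop (F2 forward, F3 return), giving (3 - 6*s)/(6*s^2 - s + 5)
(2) reduce the feedback loop with forward F4 and return F5, giving (6*s^2 - 7*s + 2)/(2*s^2 + 5*s - 5)
(3) sum the parallel branches F1, [F2/(1-F2*F3)], [F4/(1+F4*F5)], giving (156*s^4 - 68*s^3 - 25*s^2 + 144*s - 115)/(36*s^4 + 84*s^3 - 75*s^2 + 90*s - 75)
DC gain: substitute s = 0 into T(s) from step 3: T(0) = -115/(-75) = 23/15.

Final answer: 23/15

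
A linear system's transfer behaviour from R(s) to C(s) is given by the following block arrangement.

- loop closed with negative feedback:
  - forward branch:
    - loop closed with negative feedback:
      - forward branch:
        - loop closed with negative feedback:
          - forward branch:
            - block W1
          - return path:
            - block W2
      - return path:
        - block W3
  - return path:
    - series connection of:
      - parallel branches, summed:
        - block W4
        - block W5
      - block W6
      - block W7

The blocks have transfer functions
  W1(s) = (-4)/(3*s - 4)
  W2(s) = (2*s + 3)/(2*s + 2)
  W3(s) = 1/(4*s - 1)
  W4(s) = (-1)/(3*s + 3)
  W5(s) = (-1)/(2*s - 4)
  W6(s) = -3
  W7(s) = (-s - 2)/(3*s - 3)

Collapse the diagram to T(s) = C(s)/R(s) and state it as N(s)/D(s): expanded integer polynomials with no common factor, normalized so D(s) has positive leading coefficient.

1. feedback reduction of W1, W2: (-4*s - 4)/(3*s^2 - 5*s - 10)
2. apply the feedback formula to [W1/(1+W1*W2)], W3: (-16*s^2 - 12*s + 4)/(12*s^3 - 23*s^2 - 39*s + 6)
3. sum the parallel branches W4, W5: (1 - 5*s)/(6*s^2 - 6*s - 12)
4. series reduction of (W4+W5), W6, W7: (-5*s^2 - 9*s + 2)/(6*s^3 - 12*s^2 - 6*s + 12)
5. reduce the feedback loop with forward [[W1/(1+W1*W2)]/(1+[W1/(1+W1*W2)]*W3)] and return ((W4+W5)*W6*W7), giving the overall T(s)

Therefore the answer is (-48*s^4 + 108*s^3 + 24*s^2 - 108*s + 24)/(36*s^5 - 177*s^4 + 202*s^3 + 293*s^2 - 322*s + 40).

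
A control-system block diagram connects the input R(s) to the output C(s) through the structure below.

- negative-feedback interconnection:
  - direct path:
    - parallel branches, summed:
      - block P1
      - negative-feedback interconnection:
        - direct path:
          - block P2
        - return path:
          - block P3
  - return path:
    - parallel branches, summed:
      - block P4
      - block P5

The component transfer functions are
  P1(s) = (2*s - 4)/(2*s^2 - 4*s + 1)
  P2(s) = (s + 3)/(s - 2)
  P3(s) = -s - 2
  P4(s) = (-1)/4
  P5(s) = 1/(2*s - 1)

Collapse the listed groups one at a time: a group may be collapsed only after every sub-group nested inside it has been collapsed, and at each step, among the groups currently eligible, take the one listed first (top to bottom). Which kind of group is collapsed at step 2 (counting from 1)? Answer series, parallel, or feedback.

1. collapse the loop (P2 forward, P3 return)
2. add P1, [P2/(1+P2*P3)] (parallel)
3. reduce the parallel group P4, P5
4. collapse the loop ((P1+[P2/(1+P2*P3)]) forward, (P4+P5) return)
Step 2 collapses a parallel group.

Hence the answer: parallel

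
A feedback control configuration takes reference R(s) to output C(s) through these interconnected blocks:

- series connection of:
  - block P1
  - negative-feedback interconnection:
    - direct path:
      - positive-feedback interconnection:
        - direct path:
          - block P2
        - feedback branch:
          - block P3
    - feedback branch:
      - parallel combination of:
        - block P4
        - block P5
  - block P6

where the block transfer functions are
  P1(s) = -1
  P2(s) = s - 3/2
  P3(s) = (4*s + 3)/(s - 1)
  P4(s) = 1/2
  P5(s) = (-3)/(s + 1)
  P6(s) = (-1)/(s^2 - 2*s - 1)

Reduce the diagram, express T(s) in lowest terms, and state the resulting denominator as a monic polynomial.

Answer: s^5 - 13*s^4/14 - 51*s^3/7 + 51*s^2/7 + 4*s - 1/14

Working:
Step 1 - reduce the feedback loop with forward P2 and return P3; result (-2*s^2 + 5*s - 3)/(8*s^2 - 8*s - 7)
Step 2 - sum the parallel branches P4, P5; result (s - 5)/(2*s + 2)
Step 3 - feedback reduction of [P2/(1-P2*P3)], (P4+P5); result (-4*s^3 + 6*s^2 + 4*s - 6)/(14*s^3 + 15*s^2 - 58*s + 1)
Step 4 - series reduction of P1, [[P2/(1-P2*P3)]/(1+[P2/(1-P2*P3)]*(P4+P5))], P6; result (-4*s^3 + 6*s^2 + 4*s - 6)/(14*s^5 - 13*s^4 - 102*s^3 + 102*s^2 + 56*s - 1)
The result of step 4 is T(s) in lowest terms. Its denominator has leading coefficient 14; dividing the denominator through by 14 makes it monic.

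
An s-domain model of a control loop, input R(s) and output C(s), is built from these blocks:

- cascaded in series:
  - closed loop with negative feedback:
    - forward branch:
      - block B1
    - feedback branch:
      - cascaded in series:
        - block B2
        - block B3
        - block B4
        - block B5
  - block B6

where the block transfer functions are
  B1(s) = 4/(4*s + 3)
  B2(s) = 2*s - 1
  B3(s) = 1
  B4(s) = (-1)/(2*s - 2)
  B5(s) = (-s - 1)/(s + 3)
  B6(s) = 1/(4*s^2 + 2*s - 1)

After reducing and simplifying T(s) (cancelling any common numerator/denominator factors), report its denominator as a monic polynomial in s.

1. series reduction of B2, B3, B4, B5 = (2*s^2 + s - 1)/(2*s^2 + 4*s - 6)
2. apply the feedback formula to B1, (B2*B3*B4*B5) = (4*s^2 + 8*s - 12)/(4*s^3 + 15*s^2 - 4*s - 11)
3. cascade [B1/(1+B1*(B2*B3*B4*B5))], B6 = (4*s^2 + 8*s - 12)/(16*s^5 + 68*s^4 + 10*s^3 - 67*s^2 - 18*s + 11)
Step 3 gives the fully reduced T(s), with no common factor left to cancel. The denominator's leading coefficient is 16, so divide each of its coefficients by 16 to get the monic form.

Answer: s^5 + 17*s^4/4 + 5*s^3/8 - 67*s^2/16 - 9*s/8 + 11/16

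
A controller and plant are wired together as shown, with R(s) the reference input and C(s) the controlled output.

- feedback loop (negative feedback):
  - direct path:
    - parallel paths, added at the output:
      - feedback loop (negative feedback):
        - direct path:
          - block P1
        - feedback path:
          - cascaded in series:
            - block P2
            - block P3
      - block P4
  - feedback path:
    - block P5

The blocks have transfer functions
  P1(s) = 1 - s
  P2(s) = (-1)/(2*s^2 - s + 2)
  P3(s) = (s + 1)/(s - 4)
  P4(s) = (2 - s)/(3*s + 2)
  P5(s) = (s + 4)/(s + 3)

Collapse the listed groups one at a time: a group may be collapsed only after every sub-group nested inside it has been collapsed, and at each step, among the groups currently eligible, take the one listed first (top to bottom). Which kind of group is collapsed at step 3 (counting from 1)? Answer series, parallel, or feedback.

Step 1 - multiply P2, P3 (series)
Step 2 - close the feedback loop around P1, (P2*P3)
Step 3 - reduce the parallel group [P1/(1+P1*(P2*P3))], P4
Step 4 - feedback reduction of ([P1/(1+P1*(P2*P3))]+P4), P5
Step 3 collapses a parallel group.

Therefore the answer is parallel.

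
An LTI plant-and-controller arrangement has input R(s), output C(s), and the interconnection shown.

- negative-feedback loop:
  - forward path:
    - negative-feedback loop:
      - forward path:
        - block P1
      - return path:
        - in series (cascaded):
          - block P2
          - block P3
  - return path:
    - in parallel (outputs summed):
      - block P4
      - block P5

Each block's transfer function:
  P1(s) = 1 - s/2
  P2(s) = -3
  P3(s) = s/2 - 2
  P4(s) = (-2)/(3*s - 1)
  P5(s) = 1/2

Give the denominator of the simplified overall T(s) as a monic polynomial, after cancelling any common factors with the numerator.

Answer: s^3 - 20*s^2/3 + 113*s/9 - 38/9

Working:
Step 1 - multiply P2, P3 (series), giving 6 - 3*s/2
Step 2 - collapse the loop (P1 forward, (P2*P3) return), giving (4 - 2*s)/(3*s^2 - 18*s + 28)
Step 3 - reduce the parallel group P4, P5, giving (3*s - 5)/(6*s - 2)
Step 4 - close the feedback loop around [P1/(1+P1*(P2*P3))], (P4+P5), giving (-6*s^2 + 14*s - 4)/(9*s^3 - 60*s^2 + 113*s - 38)
That last expression is T(s), already simplified. Scaling its denominator by 1/9 (the reciprocal of the leading coefficient) yields the monic denominator.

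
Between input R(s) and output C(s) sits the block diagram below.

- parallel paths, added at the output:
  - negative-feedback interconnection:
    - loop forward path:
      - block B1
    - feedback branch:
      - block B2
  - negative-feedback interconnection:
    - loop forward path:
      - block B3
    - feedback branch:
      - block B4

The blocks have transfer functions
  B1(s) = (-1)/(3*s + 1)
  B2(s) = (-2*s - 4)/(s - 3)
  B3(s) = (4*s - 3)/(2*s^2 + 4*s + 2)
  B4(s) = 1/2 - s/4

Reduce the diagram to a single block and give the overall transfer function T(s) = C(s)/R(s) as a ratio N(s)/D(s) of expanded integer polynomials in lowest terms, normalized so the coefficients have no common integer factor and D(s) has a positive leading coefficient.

Step 1: close the feedback loop around B1, B2; result (3 - s)/(3*s^2 - 6*s + 1)
Step 2: close the feedback loop around B3, B4; result (16*s - 12)/(4*s^2 + 27*s + 2)
Step 3: reduce the parallel group [B1/(1+B1*B2)], [B3/(1+B3*B4)], giving the overall T(s)

Therefore the answer is (44*s^3 - 147*s^2 + 167*s - 6)/(12*s^4 + 57*s^3 - 152*s^2 + 15*s + 2).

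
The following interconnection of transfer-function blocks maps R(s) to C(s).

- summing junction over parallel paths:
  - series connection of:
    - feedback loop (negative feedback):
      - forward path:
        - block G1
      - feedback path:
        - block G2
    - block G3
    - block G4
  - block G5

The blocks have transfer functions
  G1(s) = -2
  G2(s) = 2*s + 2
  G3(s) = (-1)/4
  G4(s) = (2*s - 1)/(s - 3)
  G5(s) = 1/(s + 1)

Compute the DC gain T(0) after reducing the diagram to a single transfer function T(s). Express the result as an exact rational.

Step 1 - close the feedback loop around G1, G2; result 2/(4*s + 3)
Step 2 - reduce the series chain [G1/(1+G1*G2)], G3, G4; result (1 - 2*s)/(8*s^2 - 18*s - 18)
Step 3 - sum the parallel branches ([G1/(1+G1*G2)]*G3*G4), G5; result (6*s^2 - 19*s - 17)/(8*s^3 - 10*s^2 - 36*s - 18)
That last expression is T(s); at s = 0 only the constant terms survive, so T(0) = -17/(-18) = 17/18.

Final answer: 17/18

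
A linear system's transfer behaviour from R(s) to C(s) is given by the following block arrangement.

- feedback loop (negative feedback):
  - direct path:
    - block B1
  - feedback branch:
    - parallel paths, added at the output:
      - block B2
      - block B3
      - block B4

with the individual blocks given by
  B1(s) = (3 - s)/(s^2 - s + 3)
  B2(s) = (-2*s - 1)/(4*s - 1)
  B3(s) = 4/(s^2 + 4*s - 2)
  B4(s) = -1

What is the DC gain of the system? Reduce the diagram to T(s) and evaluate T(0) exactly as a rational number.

Reducing step by step:

Step 1. combine B2, B3, B4 in parallel; result (-6*s^3 - 24*s^2 + 28*s - 4)/(4*s^3 + 15*s^2 - 12*s + 2)
Step 2. collapse the loop (B1 forward, (B2+B3+B4) return); result (-4*s^4 - 3*s^3 + 57*s^2 - 38*s + 6)/(4*s^5 + 17*s^4 - 9*s^3 - 41*s^2 + 50*s - 6)
The step-2 result is T(s). Setting s = 0: T(0) = 6/(-6) = -1.

Answer: -1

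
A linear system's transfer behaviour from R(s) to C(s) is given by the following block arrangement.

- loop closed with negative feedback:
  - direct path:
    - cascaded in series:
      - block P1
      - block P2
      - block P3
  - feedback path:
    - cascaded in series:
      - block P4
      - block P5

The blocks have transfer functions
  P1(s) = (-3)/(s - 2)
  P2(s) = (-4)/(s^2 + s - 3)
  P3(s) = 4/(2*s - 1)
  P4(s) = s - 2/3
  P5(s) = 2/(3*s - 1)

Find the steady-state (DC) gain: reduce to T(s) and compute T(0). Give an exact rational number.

Step 1: cascade P1, P2, P3 gives 48/(2*s^4 - 3*s^3 - 9*s^2 + 17*s - 6)
Step 2: multiply P4, P5 (series) gives (6*s - 4)/(9*s - 3)
Step 3: reduce the feedback loop with forward (P1*P2*P3) and return (P4*P5) gives (144*s - 48)/(6*s^5 - 11*s^4 - 24*s^3 + 60*s^2 + 61*s - 58)
The step-3 result is T(s). Setting s = 0: T(0) = -48/(-58) = 24/29.

Therefore the answer is 24/29.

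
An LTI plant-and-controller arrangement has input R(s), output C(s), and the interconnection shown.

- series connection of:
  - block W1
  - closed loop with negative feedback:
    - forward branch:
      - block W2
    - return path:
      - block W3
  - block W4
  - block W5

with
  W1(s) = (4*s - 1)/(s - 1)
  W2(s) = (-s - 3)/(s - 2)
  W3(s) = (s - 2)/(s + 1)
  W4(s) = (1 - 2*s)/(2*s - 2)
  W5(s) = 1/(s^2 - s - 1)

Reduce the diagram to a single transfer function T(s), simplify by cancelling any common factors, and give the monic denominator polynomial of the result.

Step 1: close the feedback loop around W2, W3 = (s^2 + 4*s + 3)/(2*s - 4)
Step 2: series reduction of W1, [W2/(1+W2*W3)], W4, W5 = (-8*s^4 - 26*s^3 - s^2 + 14*s - 3)/(4*s^5 - 20*s^4 + 32*s^3 - 12*s^2 - 12*s + 8)
No further cancellation is possible in the step-2 result, so that is T(s). Its denominator becomes monic after dividing by the leading coefficient 4.

Answer: s^5 - 5*s^4 + 8*s^3 - 3*s^2 - 3*s + 2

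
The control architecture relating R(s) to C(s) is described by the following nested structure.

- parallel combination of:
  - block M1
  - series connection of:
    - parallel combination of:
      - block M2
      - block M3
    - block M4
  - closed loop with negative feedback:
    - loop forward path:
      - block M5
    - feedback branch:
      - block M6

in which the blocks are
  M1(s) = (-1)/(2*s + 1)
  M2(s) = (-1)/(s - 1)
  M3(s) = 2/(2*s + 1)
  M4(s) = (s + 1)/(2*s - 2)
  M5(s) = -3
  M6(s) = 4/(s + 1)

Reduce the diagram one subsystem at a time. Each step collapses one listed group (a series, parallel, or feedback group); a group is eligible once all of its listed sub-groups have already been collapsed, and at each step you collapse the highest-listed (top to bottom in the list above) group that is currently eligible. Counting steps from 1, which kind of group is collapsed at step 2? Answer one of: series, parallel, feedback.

1. parallel reduction of M2, M3
2. combine (M2+M3), M4 in series
3. collapse the loop (M5 forward, M6 return)
4. reduce the parallel group M1, ((M2+M3)*M4), [M5/(1+M5*M6)]
Step 2 collapses a series group.

Final answer: series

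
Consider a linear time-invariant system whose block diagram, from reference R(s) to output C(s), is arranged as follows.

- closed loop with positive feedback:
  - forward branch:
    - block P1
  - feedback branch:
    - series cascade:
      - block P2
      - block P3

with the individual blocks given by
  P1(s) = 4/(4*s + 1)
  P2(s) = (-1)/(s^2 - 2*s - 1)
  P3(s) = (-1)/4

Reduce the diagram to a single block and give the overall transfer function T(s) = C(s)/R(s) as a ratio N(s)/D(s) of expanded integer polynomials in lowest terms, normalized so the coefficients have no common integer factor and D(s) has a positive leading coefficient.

First reduce the diagram to T(s).

(1) cascade P2, P3 gives 1/(4*s^2 - 8*s - 4)
(2) reduce the feedback loop with forward P1 and return (P2*P3), which is the overall transfer function T(s) = C(s)/R(s) in lowest terms

Answer: (4*s^2 - 8*s - 4)/(4*s^3 - 7*s^2 - 6*s - 2)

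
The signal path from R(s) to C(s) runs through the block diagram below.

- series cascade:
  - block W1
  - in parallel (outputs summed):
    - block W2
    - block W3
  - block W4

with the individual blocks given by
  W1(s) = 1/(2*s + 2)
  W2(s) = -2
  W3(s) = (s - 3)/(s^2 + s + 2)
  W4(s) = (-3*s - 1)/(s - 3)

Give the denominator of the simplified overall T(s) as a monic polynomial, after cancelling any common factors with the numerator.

Answer: s^4 - s^3 - 3*s^2 - 7*s - 6

Working:
[1] add W2, W3 (parallel) gives (-2*s^2 - s - 7)/(s^2 + s + 2)
[2] combine W1, (W2+W3), W4 in series gives (6*s^3 + 5*s^2 + 22*s + 7)/(2*s^4 - 2*s^3 - 6*s^2 - 14*s - 12)
That last expression is T(s), already simplified. Scaling its denominator by 1/2 (the reciprocal of the leading coefficient) yields the monic denominator.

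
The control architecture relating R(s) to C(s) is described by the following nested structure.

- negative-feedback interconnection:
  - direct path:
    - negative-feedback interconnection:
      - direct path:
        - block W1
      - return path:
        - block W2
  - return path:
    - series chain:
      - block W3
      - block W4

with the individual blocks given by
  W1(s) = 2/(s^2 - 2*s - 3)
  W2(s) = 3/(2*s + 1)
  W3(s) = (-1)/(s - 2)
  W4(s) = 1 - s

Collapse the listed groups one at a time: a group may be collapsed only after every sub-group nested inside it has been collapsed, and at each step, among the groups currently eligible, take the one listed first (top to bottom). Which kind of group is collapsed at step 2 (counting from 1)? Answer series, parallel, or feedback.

Reducing step by step:

Step 1: feedback reduction of W1, W2
Step 2: reduce the series chain W3, W4
Step 3: feedback reduction of [W1/(1+W1*W2)], (W3*W4)
Step 2: series.

Answer: series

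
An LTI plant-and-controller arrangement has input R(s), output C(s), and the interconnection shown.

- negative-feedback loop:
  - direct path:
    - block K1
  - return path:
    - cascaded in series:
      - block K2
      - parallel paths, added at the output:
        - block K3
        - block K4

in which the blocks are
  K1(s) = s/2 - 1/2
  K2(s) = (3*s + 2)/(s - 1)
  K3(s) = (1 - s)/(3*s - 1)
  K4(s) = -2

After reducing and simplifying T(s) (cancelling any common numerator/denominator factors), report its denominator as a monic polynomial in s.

1. combine K3, K4 in parallel, giving (3 - 7*s)/(3*s - 1)
2. combine K2, (K3+K4) in series, giving (-21*s^2 - 5*s + 6)/(3*s^2 - 4*s + 1)
3. collapse the loop (K1 forward, (K2*(K3+K4)) return), giving (-3*s^2 + 4*s - 1)/(21*s^2 - s - 4)
No further cancellation is possible in the step-3 result, so that is T(s). Its denominator becomes monic after dividing by the leading coefficient 21.

Therefore the answer is s^2 - s/21 - 4/21.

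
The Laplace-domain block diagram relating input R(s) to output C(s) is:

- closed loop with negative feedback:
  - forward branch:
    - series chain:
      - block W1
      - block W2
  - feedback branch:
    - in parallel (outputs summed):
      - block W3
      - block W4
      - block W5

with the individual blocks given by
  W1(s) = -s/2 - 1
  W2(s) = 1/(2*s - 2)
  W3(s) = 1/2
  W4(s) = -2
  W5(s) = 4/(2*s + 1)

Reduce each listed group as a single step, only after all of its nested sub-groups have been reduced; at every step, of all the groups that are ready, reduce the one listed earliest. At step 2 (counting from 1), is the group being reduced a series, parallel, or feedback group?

Reducing step by step:

Step 1. multiply W1, W2 (series)
Step 2. reduce the parallel group W3, W4, W5
Step 3. collapse the loop ((W1*W2) forward, (W3+W4+W5) return)
The group at step 2 is a parallel group.

Answer: parallel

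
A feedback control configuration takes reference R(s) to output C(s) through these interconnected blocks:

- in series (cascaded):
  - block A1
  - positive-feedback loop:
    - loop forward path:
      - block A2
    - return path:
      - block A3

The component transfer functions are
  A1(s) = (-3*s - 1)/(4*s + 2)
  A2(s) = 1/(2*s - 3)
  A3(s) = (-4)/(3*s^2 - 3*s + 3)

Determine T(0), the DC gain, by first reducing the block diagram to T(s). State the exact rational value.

Answer: 3/10

Working:
Step 1: apply the feedback formula to A2, A3 = (3*s^2 - 3*s + 3)/(6*s^3 - 15*s^2 + 15*s - 5)
Step 2: cascade A1, [A2/(1-A2*A3)] = (-9*s^3 + 6*s^2 - 6*s - 3)/(24*s^4 - 48*s^3 + 30*s^2 + 10*s - 10)
Evaluating the step-2 result (the overall T(s)) at s = 0 gives T(0) = -3/(-10) = 3/10.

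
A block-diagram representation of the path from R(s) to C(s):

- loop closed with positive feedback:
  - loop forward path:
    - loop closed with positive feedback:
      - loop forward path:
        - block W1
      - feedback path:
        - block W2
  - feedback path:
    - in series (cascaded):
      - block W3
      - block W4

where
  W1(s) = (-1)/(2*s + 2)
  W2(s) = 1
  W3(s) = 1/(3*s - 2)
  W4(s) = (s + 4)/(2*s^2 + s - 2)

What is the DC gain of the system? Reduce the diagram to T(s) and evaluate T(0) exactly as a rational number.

Reducing step by step:

1. close the feedback loop around W1, W2; result (-1)/(2*s + 3)
2. cascade W3, W4; result (s + 4)/(6*s^3 - s^2 - 8*s + 4)
3. collapse the loop ([W1/(1-W1*W2)] forward, (W3*W4) return); result (-6*s^3 + s^2 + 8*s - 4)/(12*s^4 + 16*s^3 - 19*s^2 - 15*s + 16)
Step 3 gives the overall T(s). Then T(0) = -4/16 = -1/4.

Answer: -1/4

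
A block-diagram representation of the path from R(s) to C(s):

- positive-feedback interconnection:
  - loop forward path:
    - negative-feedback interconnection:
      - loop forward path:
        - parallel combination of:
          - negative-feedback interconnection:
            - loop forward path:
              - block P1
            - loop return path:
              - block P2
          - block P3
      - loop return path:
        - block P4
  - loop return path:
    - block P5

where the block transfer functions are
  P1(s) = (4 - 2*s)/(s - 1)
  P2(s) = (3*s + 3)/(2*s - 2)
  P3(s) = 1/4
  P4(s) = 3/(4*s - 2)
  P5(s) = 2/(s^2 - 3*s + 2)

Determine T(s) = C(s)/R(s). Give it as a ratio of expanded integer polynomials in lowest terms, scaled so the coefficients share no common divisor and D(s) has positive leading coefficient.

[1] apply the feedback formula to P1, P2: (2*s^2 - 6*s + 4)/(2*s^2 - s - 7)
[2] sum the parallel branches [P1/(1+P1*P2)], P3: (10*s^2 - 25*s + 9)/(8*s^2 - 4*s - 28)
[3] reduce the feedback loop with forward ([P1/(1+P1*P2)]+P3) and return P4: (40*s^3 - 120*s^2 + 86*s - 18)/(32*s^3 - 2*s^2 - 179*s + 83)
[4] reduce the feedback loop with forward [([P1/(1+P1*P2)]+P3)/(1+([P1/(1+P1*P2)]+P3)*P4)] and return P5; the result is T(s) itself (integer coefficients, no common factor, positive leading denominator coefficient)

Final answer: (40*s^5 - 240*s^4 + 526*s^3 - 516*s^2 + 226*s - 36)/(32*s^5 - 98*s^4 - 189*s^3 + 856*s^2 - 779*s + 202)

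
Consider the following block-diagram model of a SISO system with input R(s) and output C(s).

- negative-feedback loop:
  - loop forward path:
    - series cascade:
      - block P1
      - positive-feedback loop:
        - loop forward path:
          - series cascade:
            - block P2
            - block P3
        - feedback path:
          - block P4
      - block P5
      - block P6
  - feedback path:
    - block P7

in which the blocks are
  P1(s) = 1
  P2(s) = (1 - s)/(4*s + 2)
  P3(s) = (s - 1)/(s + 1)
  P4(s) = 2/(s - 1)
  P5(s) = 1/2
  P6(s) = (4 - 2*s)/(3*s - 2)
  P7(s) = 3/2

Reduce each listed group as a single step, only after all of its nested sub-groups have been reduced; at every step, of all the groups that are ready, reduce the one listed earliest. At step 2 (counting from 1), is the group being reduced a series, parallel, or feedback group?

Reducing step by step:

1. cascade P2, P3
2. apply the feedback formula to (P2*P3), P4
3. combine P1, [(P2*P3)/(1-(P2*P3)*P4)], P5, P6 in series
4. close the feedback loop around (P1*[(P2*P3)/(1-(P2*P3)*P4)]*P5*P6), P7
Step 2 collapses a feedback group.

Answer: feedback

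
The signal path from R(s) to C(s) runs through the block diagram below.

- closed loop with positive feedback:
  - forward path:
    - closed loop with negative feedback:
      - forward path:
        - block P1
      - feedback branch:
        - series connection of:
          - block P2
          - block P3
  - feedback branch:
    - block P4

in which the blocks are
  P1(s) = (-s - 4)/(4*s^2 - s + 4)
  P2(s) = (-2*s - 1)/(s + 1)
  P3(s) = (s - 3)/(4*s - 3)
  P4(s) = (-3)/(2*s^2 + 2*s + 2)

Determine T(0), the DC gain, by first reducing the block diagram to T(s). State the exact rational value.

Reducing step by step:

1. combine P2, P3 in series gives (-2*s^2 + 5*s + 3)/(4*s^2 + s - 3)
2. feedback reduction of P1, (P2*P3) gives (-4*s^3 - 17*s^2 - s + 12)/(16*s^4 + 2*s^3 + 6*s^2 - 16*s - 24)
3. feedback reduction of [P1/(1+P1*(P2*P3))], P4 gives (-8*s^5 - 42*s^4 - 44*s^3 - 12*s^2 + 22*s + 24)/(32*s^6 + 36*s^5 + 48*s^4 - 28*s^3 - 119*s^2 - 83*s - 12)
The step-3 result is T(s). Setting s = 0: T(0) = 24/(-12) = -2.

Answer: -2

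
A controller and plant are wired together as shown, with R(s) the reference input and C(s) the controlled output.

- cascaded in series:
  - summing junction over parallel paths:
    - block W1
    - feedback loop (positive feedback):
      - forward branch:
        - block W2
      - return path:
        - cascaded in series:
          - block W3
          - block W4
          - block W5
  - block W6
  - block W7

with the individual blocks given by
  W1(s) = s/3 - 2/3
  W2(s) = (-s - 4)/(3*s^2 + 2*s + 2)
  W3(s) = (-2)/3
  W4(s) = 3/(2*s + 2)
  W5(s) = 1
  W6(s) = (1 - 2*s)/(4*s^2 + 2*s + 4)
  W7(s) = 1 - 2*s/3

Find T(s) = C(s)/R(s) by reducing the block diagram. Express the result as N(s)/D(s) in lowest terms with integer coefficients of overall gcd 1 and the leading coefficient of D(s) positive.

Reducing step by step:

[1] reduce the series chain W3, W4, W5; result (-1)/(s + 1)
[2] apply the feedback formula to W2, (W3*W4*W5); result (-s^2 - 5*s - 4)/(3*s^3 + 5*s^2 + 3*s - 2)
[3] reduce the parallel group W1, [W2/(1-W2*(W3*W4*W5))]; result (3*s^4 - s^3 - 10*s^2 - 23*s - 8)/(9*s^3 + 15*s^2 + 9*s - 6)
[4] combine (W1+[W2/(1-W2*(W3*W4*W5))]), W6, W7 in series - this is the overall T(s), already in the required normalized form

Answer: (12*s^6 - 28*s^5 - 23*s^4 - 15*s^3 + 122*s^2 - 5*s - 24)/(108*s^5 + 234*s^4 + 306*s^3 + 162*s^2 + 72*s - 72)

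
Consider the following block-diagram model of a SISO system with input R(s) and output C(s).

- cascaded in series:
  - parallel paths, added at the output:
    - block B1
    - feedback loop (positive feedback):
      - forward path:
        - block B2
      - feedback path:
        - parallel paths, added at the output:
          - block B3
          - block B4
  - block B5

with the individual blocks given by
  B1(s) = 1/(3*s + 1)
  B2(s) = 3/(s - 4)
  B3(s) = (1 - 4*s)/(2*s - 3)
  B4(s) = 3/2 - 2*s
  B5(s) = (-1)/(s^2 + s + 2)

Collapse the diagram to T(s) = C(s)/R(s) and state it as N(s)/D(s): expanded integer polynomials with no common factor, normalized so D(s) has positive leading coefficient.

Reducing step by step:

(1) sum the parallel branches B3, B4 gives (-8*s^2 + 10*s - 7)/(4*s - 6)
(2) apply the feedback formula to B2, (B3+B4) gives (12*s - 18)/(28*s^2 - 52*s + 45)
(3) sum the parallel branches B1, [B2/(1-B2*(B3+B4))] gives (64*s^2 - 94*s + 27)/(84*s^3 - 128*s^2 + 83*s + 45)
(4) multiply (B1+[B2/(1-B2*(B3+B4))]), B5 (series): this yields T(s), and no further normalization is needed

Answer: (-64*s^2 + 94*s - 27)/(84*s^5 - 44*s^4 + 123*s^3 - 128*s^2 + 211*s + 90)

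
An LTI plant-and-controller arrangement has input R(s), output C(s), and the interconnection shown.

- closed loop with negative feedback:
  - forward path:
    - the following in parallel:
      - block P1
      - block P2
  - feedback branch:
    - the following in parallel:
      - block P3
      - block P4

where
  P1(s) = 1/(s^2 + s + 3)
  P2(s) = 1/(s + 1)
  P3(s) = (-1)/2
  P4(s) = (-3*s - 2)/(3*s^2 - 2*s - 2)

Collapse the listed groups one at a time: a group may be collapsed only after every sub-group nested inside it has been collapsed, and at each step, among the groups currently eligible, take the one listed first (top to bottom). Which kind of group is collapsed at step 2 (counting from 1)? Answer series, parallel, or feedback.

(1) combine P1, P2 in parallel
(2) parallel reduction of P3, P4
(3) close the feedback loop around (P1+P2), (P3+P4)
Step 2 collapses a parallel group.

Final answer: parallel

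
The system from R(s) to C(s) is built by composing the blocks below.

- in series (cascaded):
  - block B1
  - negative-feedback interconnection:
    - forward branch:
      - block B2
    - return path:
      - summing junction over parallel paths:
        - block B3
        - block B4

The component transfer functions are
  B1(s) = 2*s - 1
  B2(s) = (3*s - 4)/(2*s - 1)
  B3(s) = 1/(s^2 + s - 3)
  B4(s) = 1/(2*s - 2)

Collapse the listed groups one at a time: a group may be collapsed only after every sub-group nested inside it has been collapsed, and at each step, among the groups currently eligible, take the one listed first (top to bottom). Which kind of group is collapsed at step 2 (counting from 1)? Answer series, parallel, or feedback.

(1) reduce the parallel group B3, B4
(2) apply the feedback formula to B2, (B3+B4)
(3) reduce the series chain B1, [B2/(1+B2*(B3+B4))]
The group at step 2 is a feedback group.

Therefore the answer is feedback.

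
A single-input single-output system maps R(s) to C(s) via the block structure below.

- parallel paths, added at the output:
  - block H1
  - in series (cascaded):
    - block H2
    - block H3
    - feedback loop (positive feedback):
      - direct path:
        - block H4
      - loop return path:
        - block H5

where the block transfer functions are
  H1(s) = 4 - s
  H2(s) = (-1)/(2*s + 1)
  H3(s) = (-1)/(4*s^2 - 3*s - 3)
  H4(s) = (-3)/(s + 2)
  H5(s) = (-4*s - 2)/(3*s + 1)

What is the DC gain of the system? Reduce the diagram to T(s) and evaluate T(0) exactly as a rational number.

Step 1 - apply the feedback formula to H4, H5 = (-9*s - 3)/(3*s^2 - 5*s - 4)
Step 2 - series reduction of H2, H3, [H4/(1-H4*H5)] = (-9*s - 3)/(24*s^5 - 46*s^4 - 49*s^3 + 44*s^2 + 51*s + 12)
Step 3 - reduce the parallel group H1, (H2*H3*[H4/(1-H4*H5)]) = (-24*s^6 + 142*s^5 - 135*s^4 - 240*s^3 + 125*s^2 + 183*s + 45)/(24*s^5 - 46*s^4 - 49*s^3 + 44*s^2 + 51*s + 12)
The step-3 result is T(s). Setting s = 0: T(0) = 45/12 = 15/4.

Final answer: 15/4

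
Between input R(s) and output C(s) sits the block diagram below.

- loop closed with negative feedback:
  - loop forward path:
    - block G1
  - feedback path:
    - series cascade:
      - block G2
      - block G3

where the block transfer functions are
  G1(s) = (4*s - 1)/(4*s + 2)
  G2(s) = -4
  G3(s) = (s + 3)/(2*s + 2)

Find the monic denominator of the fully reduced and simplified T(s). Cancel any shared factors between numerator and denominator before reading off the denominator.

Reducing step by step:

1. combine G2, G3 in series, giving (-2*s - 6)/(s + 1)
2. apply the feedback formula to G1, (G2*G3), giving (-4*s^2 - 3*s + 1)/(4*s^2 + 16*s - 8)
Step 2 gives the fully reduced T(s), with no common factor left to cancel. The denominator's leading coefficient is 4, so divide each of its coefficients by 4 to get the monic form.

Answer: s^2 + 4*s - 2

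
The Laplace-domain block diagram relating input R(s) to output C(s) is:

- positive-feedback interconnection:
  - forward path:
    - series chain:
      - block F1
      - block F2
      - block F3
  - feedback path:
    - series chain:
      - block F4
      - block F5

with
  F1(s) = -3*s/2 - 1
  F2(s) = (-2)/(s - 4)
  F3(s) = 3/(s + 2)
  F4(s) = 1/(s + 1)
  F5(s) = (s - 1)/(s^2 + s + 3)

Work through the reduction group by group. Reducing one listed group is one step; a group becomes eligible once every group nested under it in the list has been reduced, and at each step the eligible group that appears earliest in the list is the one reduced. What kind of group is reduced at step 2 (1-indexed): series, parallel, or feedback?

The answer is series.

Reasoning:
Step 1 - reduce the series chain F1, F2, F3
Step 2 - combine F4, F5 in series
Step 3 - feedback reduction of (F1*F2*F3), (F4*F5)
At step 2 the group reduced is series.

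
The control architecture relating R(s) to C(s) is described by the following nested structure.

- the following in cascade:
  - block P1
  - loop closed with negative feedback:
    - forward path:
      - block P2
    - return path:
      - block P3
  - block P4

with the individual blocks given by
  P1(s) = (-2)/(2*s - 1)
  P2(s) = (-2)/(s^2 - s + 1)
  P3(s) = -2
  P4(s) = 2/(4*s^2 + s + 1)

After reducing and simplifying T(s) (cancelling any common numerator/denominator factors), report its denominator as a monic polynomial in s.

Step 1: feedback reduction of P2, P3 gives (-2)/(s^2 - s + 5)
Step 2: multiply P1, [P2/(1+P2*P3)], P4 (series) gives 8/(8*s^5 - 10*s^4 + 43*s^3 - 12*s^2 + 6*s - 5)
Step 2 gives the fully reduced T(s), with no common factor left to cancel. The denominator's leading coefficient is 8, so divide each of its coefficients by 8 to get the monic form.

Hence the answer: s^5 - 5*s^4/4 + 43*s^3/8 - 3*s^2/2 + 3*s/4 - 5/8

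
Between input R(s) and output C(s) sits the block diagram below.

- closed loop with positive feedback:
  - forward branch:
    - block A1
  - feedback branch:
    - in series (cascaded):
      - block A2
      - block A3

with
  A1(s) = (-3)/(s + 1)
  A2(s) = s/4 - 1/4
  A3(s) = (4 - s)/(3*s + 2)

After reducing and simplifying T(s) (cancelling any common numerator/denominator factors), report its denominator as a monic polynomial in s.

First reduce the diagram to T(s).

1. multiply A2, A3 (series) -> (-s^2 + 5*s - 4)/(12*s + 8)
2. feedback reduction of A1, (A2*A3) -> (-36*s - 24)/(9*s^2 + 35*s - 4)
No further cancellation is possible in the step-2 result, so that is T(s). Its denominator becomes monic after dividing by the leading coefficient 9.

Answer: s^2 + 35*s/9 - 4/9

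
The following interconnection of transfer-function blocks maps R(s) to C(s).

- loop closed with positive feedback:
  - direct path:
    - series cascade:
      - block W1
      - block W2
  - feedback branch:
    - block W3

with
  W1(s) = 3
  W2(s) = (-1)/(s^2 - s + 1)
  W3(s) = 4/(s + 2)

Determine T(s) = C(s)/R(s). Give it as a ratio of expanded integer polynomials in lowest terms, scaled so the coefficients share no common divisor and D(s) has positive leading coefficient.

The answer is (-3*s - 6)/(s^3 + s^2 - s + 14).

Reasoning:
(1) series reduction of W1, W2 gives (-3)/(s^2 - s + 1)
(2) collapse the loop ((W1*W2) forward, W3 return), giving the overall T(s)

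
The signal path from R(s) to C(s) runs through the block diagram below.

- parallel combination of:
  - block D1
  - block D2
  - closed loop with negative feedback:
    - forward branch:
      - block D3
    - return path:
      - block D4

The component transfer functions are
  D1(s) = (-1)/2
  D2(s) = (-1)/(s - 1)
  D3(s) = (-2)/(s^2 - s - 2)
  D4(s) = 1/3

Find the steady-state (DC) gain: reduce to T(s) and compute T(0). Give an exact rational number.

[1] apply the feedback formula to D3, D4; result (-6)/(3*s^2 - 3*s - 8)
[2] reduce the parallel group D1, D2, [D3/(1+D3*D4)]; result (-3*s^3 - s + 20)/(6*s^3 - 12*s^2 - 10*s + 16)
That last expression is T(s); at s = 0 only the constant terms survive, so T(0) = 20/16 = 5/4.

Final answer: 5/4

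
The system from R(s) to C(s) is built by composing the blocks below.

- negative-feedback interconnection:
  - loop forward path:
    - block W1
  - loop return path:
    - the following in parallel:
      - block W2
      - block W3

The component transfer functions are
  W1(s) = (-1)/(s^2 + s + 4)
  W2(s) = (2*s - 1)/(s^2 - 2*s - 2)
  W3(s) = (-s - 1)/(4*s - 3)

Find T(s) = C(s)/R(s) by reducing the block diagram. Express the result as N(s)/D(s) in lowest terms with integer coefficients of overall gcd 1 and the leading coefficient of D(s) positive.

1. add W2, W3 (parallel) = (-s^3 + 9*s^2 - 6*s + 5)/(4*s^3 - 11*s^2 - 2*s + 6)
2. close the feedback loop around W1, (W2+W3), giving the overall T(s)

Answer: (-4*s^3 + 11*s^2 + 2*s - 6)/(4*s^5 - 7*s^4 + 4*s^3 - 49*s^2 + 4*s + 19)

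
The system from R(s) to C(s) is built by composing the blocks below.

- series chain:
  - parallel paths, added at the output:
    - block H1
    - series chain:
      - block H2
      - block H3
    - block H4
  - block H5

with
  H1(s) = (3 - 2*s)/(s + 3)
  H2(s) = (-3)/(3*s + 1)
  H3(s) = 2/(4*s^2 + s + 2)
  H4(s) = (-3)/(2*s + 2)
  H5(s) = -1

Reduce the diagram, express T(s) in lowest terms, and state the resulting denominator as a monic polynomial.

Reducing step by step:

[1] series reduction of H2, H3, giving (-6)/(12*s^3 + 7*s^2 + 7*s + 2)
[2] combine H1, (H2*H3), H4 in parallel, giving (-48*s^5 - 40*s^4 - 71*s^3 - 48*s^2 - 71*s - 42)/(24*s^5 + 110*s^4 + 142*s^3 + 102*s^2 + 58*s + 12)
[3] multiply (H1+(H2*H3)+H4), H5 (series), giving (48*s^5 + 40*s^4 + 71*s^3 + 48*s^2 + 71*s + 42)/(24*s^5 + 110*s^4 + 142*s^3 + 102*s^2 + 58*s + 12)
No further cancellation is possible in the step-3 result, so that is T(s). Its denominator becomes monic after dividing by the leading coefficient 24.

Answer: s^5 + 55*s^4/12 + 71*s^3/12 + 17*s^2/4 + 29*s/12 + 1/2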